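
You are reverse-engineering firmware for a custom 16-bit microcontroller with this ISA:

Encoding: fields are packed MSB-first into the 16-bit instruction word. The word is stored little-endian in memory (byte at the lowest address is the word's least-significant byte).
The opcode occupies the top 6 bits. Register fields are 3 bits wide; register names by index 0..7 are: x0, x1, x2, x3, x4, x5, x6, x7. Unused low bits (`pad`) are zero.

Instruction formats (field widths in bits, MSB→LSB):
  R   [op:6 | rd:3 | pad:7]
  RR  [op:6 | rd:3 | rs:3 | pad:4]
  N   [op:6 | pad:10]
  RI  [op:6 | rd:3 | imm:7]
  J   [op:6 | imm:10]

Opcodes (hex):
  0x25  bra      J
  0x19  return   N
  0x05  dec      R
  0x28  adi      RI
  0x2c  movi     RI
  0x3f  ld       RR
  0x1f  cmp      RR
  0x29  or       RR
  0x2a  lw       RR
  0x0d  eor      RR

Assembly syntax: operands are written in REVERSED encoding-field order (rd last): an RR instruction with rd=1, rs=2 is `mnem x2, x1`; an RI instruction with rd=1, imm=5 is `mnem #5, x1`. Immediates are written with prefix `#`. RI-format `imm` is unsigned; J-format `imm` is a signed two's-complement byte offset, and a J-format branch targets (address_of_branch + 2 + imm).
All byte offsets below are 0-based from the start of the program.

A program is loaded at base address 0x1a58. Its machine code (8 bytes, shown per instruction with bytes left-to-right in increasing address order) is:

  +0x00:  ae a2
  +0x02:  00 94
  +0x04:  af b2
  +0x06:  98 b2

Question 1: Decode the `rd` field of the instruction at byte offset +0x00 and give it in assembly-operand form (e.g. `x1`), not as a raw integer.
off 0x00: read ae a2 as little → 0xa2ae
  top 6b → 0x28 → adi [RI]
  [9:7] rd=5 = x5
  [6:0] imm=46 = #46

x5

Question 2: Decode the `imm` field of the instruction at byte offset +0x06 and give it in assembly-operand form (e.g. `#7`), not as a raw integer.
#24

@+06  little-endian(98 b2) = 0xb298
  top 6b → 0x2c → movi [RI]
  rd: (w>>7)&0x7=0x5 → x5
  imm: (w>>0)&0x7f=0x18 → #24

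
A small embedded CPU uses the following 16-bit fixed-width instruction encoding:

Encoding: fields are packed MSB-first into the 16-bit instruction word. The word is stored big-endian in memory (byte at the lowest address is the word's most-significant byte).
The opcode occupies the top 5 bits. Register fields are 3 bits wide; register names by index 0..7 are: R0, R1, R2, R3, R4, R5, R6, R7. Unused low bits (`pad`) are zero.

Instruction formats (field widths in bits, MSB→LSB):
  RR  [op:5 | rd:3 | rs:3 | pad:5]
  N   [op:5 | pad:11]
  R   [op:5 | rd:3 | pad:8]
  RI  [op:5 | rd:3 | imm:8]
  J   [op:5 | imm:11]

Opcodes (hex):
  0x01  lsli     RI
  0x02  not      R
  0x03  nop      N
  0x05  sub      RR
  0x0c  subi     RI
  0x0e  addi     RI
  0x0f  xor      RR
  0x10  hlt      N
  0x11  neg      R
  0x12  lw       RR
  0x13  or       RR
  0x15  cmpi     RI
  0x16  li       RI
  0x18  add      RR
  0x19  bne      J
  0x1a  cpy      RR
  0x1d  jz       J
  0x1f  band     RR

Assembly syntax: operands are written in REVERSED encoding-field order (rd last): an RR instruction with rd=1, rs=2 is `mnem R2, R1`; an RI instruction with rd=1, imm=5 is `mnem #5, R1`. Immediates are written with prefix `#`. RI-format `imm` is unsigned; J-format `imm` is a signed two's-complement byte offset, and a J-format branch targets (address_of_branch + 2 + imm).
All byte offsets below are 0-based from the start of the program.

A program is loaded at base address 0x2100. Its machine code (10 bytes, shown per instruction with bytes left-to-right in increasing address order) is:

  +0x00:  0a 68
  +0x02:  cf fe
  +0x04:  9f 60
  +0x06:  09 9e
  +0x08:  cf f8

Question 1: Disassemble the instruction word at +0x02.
[02] cf fe → 0xcffe
  op=0xcffe>>11=0x19 ⇒ bne (J)
  imm@[10:0]=0x7fe (s11→-2) ⇒ #-2

bne #-2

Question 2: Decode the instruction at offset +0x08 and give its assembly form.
+0x08: cf f8 ⇒ word 0xcff8 (big)
  opcode bits[15:11]=0x19: bne/J
  [10:0] imm=2040 (s11→-8) = #-8

bne #-8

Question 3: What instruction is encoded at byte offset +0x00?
+0x00: 0a 68 ⇒ word 0x0a68 (big)
  opcode bits[15:11]=0x1: lsli/RI
  [10:8] rd=2 = R2
  [7:0] imm=104 = #104

lsli #104, R2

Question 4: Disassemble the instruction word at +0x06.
lsli #158, R1

[06] 09 9e → 0x099e
  top 5b → 0x1 → lsli [RI]
  rd: (w>>8)&0x7=0x1 → R1
  imm: (w>>0)&0xff=0x9e → #158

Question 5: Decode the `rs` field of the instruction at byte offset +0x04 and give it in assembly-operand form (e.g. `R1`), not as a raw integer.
@+04  big-endian(9f 60) = 0x9f60
  op=0x9f60>>11=0x13 ⇒ or (RR)
  rd@[10:8]=0x7 ⇒ R7
  rs@[7:5]=0x3 ⇒ R3

R3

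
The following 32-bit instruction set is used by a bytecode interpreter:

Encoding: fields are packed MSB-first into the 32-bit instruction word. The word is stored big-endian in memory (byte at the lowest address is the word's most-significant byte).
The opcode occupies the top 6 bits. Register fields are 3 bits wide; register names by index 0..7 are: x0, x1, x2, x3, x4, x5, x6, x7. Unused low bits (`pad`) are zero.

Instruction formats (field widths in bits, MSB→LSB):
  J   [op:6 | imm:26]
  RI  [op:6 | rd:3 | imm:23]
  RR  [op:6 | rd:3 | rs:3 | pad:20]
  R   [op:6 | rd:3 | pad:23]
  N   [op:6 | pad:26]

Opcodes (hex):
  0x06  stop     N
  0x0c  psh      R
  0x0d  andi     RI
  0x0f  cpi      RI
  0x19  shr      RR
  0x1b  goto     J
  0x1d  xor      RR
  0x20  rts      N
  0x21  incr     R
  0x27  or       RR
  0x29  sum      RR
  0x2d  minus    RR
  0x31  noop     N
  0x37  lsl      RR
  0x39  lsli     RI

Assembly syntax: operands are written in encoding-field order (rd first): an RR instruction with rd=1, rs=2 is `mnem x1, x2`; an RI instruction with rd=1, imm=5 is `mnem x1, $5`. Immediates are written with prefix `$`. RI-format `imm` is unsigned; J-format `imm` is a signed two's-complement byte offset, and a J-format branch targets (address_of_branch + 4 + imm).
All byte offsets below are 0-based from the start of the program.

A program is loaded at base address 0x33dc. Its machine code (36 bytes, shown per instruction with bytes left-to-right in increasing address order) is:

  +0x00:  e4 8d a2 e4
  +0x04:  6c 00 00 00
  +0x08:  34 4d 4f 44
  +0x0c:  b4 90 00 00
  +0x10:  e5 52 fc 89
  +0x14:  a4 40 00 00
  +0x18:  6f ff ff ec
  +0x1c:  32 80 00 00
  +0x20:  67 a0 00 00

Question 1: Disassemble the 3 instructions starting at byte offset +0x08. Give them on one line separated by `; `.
andi x0, $5066564; minus x1, x1; lsli x2, $5438601

@+08  big-endian(34 4d 4f 44) = 0x344d4f44
  opcode bits[31:26]=0xd: andi/RI
  rd@[25:23]=0x0 ⇒ x0
  imm@[22:0]=0x4d4f44 ⇒ $5066564
@+0c  big-endian(b4 90 00 00) = 0xb4900000
  opcode bits[31:26]=0x2d: minus/RR
  rd@[25:23]=0x1 ⇒ x1
  rs@[22:20]=0x1 ⇒ x1
@+10  big-endian(e5 52 fc 89) = 0xe552fc89
  opcode bits[31:26]=0x39: lsli/RI
  rd@[25:23]=0x2 ⇒ x2
  imm@[22:0]=0x52fc89 ⇒ $5438601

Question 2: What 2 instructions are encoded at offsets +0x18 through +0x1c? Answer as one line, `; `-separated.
goto $-20; psh x5

[18] 6f ff ff ec → 0x6fffffec
  opcode bits[31:26]=0x1b: goto/J
  imm@[25:0]=0x3ffffec (s26→-20) ⇒ $-20
[1c] 32 80 00 00 → 0x32800000
  opcode bits[31:26]=0xc: psh/R
  rd@[25:23]=0x5 ⇒ x5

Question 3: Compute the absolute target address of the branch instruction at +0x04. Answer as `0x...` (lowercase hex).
0x33e4

+0x04: 6c 00 00 00 ⇒ word 0x6c000000 (big)
  op=0x6c000000>>26=0x1b ⇒ goto (J)
  imm: (w>>0)&0x3ffffff=0x0 → $0
  target = base 0x33dc + off 0x04 + 4 + imm 0 = 0x33e4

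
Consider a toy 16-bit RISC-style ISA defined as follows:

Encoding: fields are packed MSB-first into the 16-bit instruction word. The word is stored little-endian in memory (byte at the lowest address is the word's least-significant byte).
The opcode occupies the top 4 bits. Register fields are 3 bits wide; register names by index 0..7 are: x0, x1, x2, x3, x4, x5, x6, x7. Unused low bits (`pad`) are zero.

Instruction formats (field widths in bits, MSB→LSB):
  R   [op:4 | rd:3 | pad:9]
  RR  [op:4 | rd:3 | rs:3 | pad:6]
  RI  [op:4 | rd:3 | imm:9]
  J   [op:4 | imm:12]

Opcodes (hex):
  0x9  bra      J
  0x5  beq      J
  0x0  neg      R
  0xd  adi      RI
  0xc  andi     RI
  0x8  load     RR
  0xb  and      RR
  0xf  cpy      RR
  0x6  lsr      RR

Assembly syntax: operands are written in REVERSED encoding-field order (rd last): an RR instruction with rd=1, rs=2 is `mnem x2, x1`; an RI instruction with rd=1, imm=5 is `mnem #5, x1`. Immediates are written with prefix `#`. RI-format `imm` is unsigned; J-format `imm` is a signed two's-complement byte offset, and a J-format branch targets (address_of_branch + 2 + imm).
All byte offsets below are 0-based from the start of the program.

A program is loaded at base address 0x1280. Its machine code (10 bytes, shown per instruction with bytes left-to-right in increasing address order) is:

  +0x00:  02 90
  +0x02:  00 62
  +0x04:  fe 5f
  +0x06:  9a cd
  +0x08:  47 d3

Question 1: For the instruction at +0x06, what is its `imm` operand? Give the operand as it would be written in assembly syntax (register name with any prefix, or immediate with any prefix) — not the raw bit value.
#410

off 0x06: read 9a cd as little → 0xcd9a
  op=0xcd9a>>12=0xc ⇒ andi (RI)
  rd@[11:9]=0x6 ⇒ x6
  imm@[8:0]=0x19a ⇒ #410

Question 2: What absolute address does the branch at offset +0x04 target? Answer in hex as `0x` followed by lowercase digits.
+0x04: fe 5f ⇒ word 0x5ffe (little)
  opcode bits[15:12]=0x5: beq/J
  imm@[11:0]=0xffe (s12→-2) ⇒ #-2
  target = base 0x1280 + off 0x04 + 2 + imm -2 = 0x1284

0x1284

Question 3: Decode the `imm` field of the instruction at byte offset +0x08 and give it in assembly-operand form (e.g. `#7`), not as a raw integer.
#327

@+08  little-endian(47 d3) = 0xd347
  opcode bits[15:12]=0xd: adi/RI
  rd@[11:9]=0x1 ⇒ x1
  imm@[8:0]=0x147 ⇒ #327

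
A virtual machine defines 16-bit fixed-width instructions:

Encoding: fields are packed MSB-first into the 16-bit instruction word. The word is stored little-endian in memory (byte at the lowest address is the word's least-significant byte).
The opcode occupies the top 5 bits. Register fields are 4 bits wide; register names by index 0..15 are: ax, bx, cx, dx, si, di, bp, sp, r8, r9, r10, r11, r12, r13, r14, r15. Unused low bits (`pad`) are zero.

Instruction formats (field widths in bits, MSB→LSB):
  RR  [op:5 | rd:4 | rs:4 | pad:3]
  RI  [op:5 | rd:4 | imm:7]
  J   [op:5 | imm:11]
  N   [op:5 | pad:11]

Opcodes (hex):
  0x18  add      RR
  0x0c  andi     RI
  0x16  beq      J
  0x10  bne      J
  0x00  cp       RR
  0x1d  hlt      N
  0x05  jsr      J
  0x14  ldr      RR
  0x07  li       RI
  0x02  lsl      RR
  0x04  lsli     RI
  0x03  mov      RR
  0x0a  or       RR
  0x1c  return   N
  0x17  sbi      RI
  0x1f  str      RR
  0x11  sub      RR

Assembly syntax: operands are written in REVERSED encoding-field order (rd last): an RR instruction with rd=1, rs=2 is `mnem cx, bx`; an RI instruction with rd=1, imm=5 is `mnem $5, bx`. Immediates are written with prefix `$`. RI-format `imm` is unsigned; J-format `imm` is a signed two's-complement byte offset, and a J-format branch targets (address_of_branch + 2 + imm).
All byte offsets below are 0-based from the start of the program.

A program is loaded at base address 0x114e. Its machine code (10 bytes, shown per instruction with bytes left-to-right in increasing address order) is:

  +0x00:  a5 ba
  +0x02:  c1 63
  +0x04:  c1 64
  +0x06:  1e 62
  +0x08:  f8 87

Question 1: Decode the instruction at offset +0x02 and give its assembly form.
@+02  little-endian(c1 63) = 0x63c1
  top 5b → 0xc → andi [RI]
  rd@[10:7]=0x7 ⇒ sp
  imm@[6:0]=0x41 ⇒ $65

andi $65, sp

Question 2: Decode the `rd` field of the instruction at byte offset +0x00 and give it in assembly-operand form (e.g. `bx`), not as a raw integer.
di

off 0x00: read a5 ba as little → 0xbaa5
  top 5b → 0x17 → sbi [RI]
  [10:7] rd=5 = di
  [6:0] imm=37 = $37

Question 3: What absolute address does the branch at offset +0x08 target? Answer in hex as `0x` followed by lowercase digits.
0x1150

+0x08: f8 87 ⇒ word 0x87f8 (little)
  op=0x87f8>>11=0x10 ⇒ bne (J)
  imm@[10:0]=0x7f8 (s11→-8) ⇒ $-8
  target = base 0x114e + off 0x08 + 2 + imm -8 = 0x1150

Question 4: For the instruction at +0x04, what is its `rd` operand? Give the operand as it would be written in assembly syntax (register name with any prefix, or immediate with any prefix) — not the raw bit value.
+0x04: c1 64 ⇒ word 0x64c1 (little)
  op=0x64c1>>11=0xc ⇒ andi (RI)
  rd@[10:7]=0x9 ⇒ r9
  imm@[6:0]=0x41 ⇒ $65

r9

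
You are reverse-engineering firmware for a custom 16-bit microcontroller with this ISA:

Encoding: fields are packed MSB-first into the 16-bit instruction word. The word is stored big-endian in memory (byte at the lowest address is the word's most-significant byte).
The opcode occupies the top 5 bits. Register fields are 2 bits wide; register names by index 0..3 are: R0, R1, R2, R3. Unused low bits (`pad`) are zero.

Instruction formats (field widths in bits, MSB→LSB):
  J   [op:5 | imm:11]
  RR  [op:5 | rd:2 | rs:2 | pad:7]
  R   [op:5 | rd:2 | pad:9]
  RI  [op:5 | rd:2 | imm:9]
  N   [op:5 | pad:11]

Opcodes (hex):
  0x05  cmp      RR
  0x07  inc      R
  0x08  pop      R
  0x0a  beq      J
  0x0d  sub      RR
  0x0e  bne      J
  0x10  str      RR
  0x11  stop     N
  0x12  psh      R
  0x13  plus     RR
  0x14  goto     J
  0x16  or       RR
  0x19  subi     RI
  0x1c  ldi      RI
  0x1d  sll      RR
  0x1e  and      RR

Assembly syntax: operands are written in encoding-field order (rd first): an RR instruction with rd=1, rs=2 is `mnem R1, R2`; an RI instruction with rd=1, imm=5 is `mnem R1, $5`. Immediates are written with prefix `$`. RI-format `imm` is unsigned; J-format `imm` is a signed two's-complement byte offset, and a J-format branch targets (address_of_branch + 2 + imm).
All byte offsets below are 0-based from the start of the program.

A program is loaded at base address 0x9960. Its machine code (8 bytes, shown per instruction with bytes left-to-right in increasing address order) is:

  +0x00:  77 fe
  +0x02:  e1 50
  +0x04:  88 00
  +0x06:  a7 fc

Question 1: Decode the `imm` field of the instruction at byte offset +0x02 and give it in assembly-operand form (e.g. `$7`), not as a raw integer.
[02] e1 50 → 0xe150
  top 5b → 0x1c → ldi [RI]
  rd: (w>>9)&0x3=0x0 → R0
  imm: (w>>0)&0x1ff=0x150 → $336

$336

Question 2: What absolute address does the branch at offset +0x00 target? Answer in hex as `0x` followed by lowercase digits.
0x9960

@+00  big-endian(77 fe) = 0x77fe
  op=0x77fe>>11=0xe ⇒ bne (J)
  [10:0] imm=2046 (s11→-2) = $-2
  target = base 0x9960 + off 0x00 + 2 + imm -2 = 0x9960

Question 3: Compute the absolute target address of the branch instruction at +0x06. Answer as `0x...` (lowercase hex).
off 0x06: read a7 fc as big → 0xa7fc
  opcode bits[15:11]=0x14: goto/J
  imm: (w>>0)&0x7ff=0x7fc (s11→-4) → $-4
  target = base 0x9960 + off 0x06 + 2 + imm -4 = 0x9964

0x9964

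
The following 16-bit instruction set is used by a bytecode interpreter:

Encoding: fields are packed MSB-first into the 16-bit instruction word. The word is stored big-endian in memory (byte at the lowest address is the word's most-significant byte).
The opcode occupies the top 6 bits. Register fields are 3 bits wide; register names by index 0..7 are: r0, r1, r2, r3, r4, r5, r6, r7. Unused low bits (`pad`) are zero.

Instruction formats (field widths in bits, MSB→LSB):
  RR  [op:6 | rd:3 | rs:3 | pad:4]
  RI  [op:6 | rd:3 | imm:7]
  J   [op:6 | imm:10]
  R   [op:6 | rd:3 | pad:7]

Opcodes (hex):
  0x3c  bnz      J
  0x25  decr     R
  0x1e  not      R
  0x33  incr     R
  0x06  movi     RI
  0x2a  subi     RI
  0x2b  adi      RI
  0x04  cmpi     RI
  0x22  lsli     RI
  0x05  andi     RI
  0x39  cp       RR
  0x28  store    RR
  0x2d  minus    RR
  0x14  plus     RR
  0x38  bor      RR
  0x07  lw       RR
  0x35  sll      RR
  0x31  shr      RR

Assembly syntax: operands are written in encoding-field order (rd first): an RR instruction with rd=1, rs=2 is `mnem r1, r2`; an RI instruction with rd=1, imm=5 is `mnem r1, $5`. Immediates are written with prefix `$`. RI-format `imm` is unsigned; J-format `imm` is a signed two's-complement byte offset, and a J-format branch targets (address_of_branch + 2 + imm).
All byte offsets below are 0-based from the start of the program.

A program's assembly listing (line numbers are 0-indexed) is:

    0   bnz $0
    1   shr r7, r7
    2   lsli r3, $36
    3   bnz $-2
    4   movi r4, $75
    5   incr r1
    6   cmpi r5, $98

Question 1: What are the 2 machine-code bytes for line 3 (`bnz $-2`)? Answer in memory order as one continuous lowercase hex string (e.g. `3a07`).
L3: bnz op=0x3c:6|imm=-2:10 ⇒ 0xf3fe ⇒ big f3 fe

f3fe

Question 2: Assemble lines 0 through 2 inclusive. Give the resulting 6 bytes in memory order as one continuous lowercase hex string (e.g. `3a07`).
line 0 (bnz): pack op=0x3c:6|imm=0:10 = 0xf000; big→ f0 00
line 1 (shr): pack op=0x31:6|rd=7:3|rs=7:3|pad=0:4 = 0xc7f0; big→ c7 f0
line 2 (lsli): pack op=0x22:6|rd=3:3|imm=36:7 = 0x89a4; big→ 89 a4

f000c7f089a4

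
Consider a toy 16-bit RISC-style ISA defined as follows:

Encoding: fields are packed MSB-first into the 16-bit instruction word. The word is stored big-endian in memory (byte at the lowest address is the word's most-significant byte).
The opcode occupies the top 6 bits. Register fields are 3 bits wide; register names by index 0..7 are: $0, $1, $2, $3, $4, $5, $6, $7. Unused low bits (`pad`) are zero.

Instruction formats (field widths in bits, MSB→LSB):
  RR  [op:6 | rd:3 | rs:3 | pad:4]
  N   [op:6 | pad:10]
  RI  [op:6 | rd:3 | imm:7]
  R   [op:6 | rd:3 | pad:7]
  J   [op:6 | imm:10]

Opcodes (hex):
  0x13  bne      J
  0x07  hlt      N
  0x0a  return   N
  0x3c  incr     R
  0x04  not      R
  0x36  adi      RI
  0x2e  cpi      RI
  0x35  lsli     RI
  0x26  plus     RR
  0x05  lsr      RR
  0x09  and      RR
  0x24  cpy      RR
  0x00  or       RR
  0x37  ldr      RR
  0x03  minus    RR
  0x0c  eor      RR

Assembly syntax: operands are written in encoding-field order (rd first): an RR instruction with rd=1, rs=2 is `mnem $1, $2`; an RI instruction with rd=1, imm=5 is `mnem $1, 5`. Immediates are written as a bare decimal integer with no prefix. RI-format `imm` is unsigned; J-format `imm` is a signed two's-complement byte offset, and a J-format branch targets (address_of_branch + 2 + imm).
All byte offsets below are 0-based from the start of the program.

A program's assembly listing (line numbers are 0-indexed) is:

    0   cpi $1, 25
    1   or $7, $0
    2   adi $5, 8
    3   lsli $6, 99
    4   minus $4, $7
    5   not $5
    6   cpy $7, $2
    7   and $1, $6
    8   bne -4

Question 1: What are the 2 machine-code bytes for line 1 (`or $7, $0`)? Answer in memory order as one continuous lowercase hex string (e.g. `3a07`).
1. or fields op=0x0:6|rd=7:3|rs=0:3|pad=0:4 → word 0380h → 03 80

0380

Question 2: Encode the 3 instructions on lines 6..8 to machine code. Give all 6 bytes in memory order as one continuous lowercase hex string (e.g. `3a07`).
line 6 (cpy): pack op=0x24:6|rd=7:3|rs=2:3|pad=0:4 = 0x93a0; big→ 93 a0
line 7 (and): pack op=0x9:6|rd=1:3|rs=6:3|pad=0:4 = 0x24e0; big→ 24 e0
line 8 (bne): pack op=0x13:6|imm=-4:10 = 0x4ffc; big→ 4f fc

93a024e04ffc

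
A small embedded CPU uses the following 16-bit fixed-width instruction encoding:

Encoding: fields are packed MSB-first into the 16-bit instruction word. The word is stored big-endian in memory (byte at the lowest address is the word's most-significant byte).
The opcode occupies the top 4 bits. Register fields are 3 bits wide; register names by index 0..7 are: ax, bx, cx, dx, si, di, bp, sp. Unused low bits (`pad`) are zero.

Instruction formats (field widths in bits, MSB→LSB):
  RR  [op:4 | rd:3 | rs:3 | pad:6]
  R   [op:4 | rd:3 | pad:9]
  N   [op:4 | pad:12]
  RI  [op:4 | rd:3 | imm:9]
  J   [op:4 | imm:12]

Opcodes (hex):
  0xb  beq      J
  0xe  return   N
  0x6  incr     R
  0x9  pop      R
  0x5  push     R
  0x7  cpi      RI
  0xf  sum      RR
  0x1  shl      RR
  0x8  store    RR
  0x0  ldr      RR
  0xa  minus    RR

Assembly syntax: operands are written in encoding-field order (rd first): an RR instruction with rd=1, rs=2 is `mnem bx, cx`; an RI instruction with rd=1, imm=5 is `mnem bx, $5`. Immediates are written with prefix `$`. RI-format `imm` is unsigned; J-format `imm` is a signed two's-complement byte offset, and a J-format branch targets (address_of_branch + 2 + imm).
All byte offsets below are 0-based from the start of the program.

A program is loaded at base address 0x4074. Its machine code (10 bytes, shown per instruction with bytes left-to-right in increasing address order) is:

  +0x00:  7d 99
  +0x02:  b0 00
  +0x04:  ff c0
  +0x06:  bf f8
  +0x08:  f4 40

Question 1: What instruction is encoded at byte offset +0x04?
+0x04: ff c0 ⇒ word 0xffc0 (big)
  top 4b → 0xf → sum [RR]
  rd: (w>>9)&0x7=0x7 → sp
  rs: (w>>6)&0x7=0x7 → sp

sum sp, sp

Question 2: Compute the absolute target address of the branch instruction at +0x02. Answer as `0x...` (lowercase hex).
0x4078

@+02  big-endian(b0 00) = 0xb000
  opcode bits[15:12]=0xb: beq/J
  imm: (w>>0)&0xfff=0x0 → $0
  target = base 0x4074 + off 0x02 + 2 + imm 0 = 0x4078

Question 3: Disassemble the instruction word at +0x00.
cpi bp, $409

[00] 7d 99 → 0x7d99
  top 4b → 0x7 → cpi [RI]
  rd: (w>>9)&0x7=0x6 → bp
  imm: (w>>0)&0x1ff=0x199 → $409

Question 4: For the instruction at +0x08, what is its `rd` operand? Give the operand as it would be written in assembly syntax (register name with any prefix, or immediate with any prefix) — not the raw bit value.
cx

[08] f4 40 → 0xf440
  top 4b → 0xf → sum [RR]
  rd@[11:9]=0x2 ⇒ cx
  rs@[8:6]=0x1 ⇒ bx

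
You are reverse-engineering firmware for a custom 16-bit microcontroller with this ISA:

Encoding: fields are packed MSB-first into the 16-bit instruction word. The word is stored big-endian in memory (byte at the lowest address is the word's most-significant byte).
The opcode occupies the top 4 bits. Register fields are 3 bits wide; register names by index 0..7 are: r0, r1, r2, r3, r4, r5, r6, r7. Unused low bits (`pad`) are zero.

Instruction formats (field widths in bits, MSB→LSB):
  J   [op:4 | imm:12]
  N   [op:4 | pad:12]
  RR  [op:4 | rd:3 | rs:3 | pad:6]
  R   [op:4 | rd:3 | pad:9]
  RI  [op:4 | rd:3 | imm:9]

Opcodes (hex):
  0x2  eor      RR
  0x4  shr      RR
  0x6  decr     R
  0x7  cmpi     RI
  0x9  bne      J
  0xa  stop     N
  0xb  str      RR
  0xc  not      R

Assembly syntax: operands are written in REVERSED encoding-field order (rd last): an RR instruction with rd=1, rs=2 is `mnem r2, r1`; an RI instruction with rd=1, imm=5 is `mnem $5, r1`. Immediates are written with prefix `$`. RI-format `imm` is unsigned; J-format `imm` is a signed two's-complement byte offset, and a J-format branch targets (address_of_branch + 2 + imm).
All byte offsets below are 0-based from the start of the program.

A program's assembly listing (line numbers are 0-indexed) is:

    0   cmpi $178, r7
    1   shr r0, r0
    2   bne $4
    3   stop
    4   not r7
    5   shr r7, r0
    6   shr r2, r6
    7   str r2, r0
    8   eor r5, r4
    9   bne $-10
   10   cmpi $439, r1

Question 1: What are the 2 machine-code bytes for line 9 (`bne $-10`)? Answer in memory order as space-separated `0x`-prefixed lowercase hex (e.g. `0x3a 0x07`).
L9: bne op=0x9:4|imm=-10:12 ⇒ 0x9ff6 ⇒ big 9f f6

0x9f 0xf6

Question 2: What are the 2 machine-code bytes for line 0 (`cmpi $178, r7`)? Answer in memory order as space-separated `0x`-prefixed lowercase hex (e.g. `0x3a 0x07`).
0x7e 0xb2

0. cmpi fields op=0x7:4|rd=7:3|imm=178:9 → word 7eb2h → 7e b2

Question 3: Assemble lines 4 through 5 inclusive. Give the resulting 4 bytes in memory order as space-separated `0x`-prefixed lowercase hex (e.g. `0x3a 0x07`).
0xce 0x00 0x41 0xc0

line 4 (not): pack op=0xc:4|rd=7:3|pad=0:9 = 0xce00; big→ ce 00
line 5 (shr): pack op=0x4:4|rd=0:3|rs=7:3|pad=0:6 = 0x41c0; big→ 41 c0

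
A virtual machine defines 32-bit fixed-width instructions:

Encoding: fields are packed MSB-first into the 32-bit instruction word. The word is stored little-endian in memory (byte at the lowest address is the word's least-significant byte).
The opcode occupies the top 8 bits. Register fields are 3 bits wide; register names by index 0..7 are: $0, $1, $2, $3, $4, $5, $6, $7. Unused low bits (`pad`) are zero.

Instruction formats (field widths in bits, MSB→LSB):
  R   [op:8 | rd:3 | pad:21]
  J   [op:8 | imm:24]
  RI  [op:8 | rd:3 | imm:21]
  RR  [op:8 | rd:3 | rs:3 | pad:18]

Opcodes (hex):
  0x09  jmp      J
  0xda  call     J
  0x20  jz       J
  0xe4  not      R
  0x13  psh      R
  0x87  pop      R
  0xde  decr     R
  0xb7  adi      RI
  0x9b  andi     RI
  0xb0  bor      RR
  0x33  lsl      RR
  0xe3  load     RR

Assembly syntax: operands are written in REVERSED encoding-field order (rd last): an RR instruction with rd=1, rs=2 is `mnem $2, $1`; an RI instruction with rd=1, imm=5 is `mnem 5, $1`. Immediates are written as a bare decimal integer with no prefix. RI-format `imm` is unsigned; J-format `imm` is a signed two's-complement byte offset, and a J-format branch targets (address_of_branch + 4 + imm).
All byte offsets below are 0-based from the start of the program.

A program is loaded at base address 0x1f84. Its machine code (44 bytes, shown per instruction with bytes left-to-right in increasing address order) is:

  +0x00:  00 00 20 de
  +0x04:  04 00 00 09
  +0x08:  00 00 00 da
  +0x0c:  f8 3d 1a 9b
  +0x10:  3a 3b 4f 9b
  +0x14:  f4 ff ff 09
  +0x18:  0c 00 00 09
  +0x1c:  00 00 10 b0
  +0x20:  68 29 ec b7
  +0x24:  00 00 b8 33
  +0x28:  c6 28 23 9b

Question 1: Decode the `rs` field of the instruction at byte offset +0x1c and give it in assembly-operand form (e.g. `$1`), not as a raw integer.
$4

@+1c  little-endian(00 00 10 b0) = 0xb0100000
  opcode bits[31:24]=0xb0: bor/RR
  [23:21] rd=0 = $0
  [20:18] rs=4 = $4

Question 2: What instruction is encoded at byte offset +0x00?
@+00  little-endian(00 00 20 de) = 0xde200000
  opcode bits[31:24]=0xde: decr/R
  rd: (w>>21)&0x7=0x1 → $1

decr $1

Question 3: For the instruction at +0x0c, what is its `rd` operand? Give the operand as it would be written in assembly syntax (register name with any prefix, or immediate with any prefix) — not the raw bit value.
$0

[0c] f8 3d 1a 9b → 0x9b1a3df8
  top 8b → 0x9b → andi [RI]
  [23:21] rd=0 = $0
  [20:0] imm=1719800 = 1719800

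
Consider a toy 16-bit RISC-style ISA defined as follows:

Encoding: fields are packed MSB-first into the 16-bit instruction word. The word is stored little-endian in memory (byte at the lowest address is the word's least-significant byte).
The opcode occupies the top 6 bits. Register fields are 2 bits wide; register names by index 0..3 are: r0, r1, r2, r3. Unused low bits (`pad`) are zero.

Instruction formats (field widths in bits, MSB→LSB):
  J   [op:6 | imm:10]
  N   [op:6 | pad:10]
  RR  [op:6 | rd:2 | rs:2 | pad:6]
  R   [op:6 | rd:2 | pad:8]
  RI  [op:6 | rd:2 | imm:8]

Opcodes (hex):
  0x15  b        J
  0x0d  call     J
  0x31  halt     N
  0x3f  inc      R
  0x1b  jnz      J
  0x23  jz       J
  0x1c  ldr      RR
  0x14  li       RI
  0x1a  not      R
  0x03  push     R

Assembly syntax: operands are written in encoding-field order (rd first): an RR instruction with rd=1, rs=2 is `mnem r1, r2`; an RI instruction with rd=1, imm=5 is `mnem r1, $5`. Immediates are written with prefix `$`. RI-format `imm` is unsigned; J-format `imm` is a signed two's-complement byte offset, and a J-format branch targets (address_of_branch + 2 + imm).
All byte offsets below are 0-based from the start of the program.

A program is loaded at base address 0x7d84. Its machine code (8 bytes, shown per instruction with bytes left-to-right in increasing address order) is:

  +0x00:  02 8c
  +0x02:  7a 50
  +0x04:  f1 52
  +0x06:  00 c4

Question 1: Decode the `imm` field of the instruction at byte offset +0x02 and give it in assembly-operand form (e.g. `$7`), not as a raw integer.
[02] 7a 50 → 0x507a
  op=0x507a>>10=0x14 ⇒ li (RI)
  rd: (w>>8)&0x3=0x0 → r0
  imm: (w>>0)&0xff=0x7a → $122

$122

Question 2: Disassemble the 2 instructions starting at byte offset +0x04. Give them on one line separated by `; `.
li r2, $241; halt

[04] f1 52 → 0x52f1
  opcode bits[15:10]=0x14: li/RI
  rd: (w>>8)&0x3=0x2 → r2
  imm: (w>>0)&0xff=0xf1 → $241
[06] 00 c4 → 0xc400
  opcode bits[15:10]=0x31: halt/N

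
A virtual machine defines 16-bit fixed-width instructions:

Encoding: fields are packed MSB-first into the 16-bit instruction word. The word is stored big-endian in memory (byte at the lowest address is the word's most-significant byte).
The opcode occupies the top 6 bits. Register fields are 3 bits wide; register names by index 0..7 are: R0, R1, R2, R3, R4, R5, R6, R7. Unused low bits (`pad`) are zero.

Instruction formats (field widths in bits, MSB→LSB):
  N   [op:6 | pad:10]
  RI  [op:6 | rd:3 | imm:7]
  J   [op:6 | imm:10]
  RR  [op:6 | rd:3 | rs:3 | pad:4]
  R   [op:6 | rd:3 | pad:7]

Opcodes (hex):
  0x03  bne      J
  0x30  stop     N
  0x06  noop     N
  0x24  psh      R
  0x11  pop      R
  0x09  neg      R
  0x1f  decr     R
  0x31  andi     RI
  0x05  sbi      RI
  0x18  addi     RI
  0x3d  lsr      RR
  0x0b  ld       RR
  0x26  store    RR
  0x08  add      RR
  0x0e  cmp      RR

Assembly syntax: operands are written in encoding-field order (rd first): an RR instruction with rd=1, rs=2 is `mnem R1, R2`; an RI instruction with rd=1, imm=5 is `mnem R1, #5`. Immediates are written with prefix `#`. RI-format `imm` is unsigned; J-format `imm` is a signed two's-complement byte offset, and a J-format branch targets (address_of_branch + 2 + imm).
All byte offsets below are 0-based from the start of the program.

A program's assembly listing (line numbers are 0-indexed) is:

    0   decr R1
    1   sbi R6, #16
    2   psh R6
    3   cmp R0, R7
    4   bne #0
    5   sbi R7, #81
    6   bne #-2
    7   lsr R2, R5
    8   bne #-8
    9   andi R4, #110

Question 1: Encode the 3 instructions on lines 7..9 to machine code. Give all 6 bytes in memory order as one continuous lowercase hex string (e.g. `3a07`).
f5500ff8c66e

L7: lsr op=0x3d:6|rd=2:3|rs=5:3|pad=0:4 ⇒ 0xf550 ⇒ big f5 50
L8: bne op=0x3:6|imm=-8:10 ⇒ 0x0ff8 ⇒ big 0f f8
L9: andi op=0x31:6|rd=4:3|imm=110:7 ⇒ 0xc66e ⇒ big c6 6e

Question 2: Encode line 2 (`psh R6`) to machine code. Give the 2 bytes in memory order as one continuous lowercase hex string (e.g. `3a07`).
9300

line 2 (psh): pack op=0x24:6|rd=6:3|pad=0:7 = 0x9300; big→ 93 00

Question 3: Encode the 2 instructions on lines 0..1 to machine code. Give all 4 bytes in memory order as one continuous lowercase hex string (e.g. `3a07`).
0. decr fields op=0x1f:6|rd=1:3|pad=0:7 → word 7c80h → 7c 80
1. sbi fields op=0x5:6|rd=6:3|imm=16:7 → word 1710h → 17 10

7c801710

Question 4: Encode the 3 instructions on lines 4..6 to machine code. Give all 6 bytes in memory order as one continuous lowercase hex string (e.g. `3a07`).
L4: bne op=0x3:6|imm=0:10 ⇒ 0x0c00 ⇒ big 0c 00
L5: sbi op=0x5:6|rd=7:3|imm=81:7 ⇒ 0x17d1 ⇒ big 17 d1
L6: bne op=0x3:6|imm=-2:10 ⇒ 0x0ffe ⇒ big 0f fe

0c0017d10ffe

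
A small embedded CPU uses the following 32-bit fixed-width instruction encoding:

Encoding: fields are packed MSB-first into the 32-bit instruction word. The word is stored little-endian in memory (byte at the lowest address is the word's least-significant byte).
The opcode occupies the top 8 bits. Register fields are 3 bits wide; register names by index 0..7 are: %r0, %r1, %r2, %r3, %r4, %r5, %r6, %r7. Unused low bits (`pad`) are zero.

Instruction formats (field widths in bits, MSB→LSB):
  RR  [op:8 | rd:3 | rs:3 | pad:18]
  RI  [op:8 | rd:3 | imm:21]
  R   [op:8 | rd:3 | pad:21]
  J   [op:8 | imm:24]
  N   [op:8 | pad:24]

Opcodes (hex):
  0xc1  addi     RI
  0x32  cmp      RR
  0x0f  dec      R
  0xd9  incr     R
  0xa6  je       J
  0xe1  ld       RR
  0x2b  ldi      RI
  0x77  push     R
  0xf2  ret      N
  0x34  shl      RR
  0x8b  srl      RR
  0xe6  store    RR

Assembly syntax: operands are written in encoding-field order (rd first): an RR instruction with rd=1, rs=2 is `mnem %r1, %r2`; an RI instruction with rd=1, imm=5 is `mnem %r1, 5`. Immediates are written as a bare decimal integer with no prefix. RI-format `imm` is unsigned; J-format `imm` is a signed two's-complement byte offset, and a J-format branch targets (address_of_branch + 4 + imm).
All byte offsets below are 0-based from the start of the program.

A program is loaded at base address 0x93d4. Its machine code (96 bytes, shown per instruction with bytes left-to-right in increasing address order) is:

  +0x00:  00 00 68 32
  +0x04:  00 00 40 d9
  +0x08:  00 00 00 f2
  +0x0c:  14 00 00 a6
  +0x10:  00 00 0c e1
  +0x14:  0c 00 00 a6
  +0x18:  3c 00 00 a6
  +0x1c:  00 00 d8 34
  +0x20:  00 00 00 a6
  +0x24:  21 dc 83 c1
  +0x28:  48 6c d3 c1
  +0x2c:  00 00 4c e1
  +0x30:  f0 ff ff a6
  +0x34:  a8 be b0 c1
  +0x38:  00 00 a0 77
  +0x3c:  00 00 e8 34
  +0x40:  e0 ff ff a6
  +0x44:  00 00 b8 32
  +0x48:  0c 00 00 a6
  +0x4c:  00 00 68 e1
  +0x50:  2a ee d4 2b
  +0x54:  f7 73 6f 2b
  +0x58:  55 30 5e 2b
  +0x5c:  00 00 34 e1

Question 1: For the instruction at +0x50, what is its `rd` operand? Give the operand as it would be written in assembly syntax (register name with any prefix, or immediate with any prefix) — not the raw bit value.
off 0x50: read 2a ee d4 2b as little → 0x2bd4ee2a
  opcode bits[31:24]=0x2b: ldi/RI
  [23:21] rd=6 = %r6
  [20:0] imm=1371690 = 1371690

%r6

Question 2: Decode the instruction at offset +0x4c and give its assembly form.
off 0x4c: read 00 00 68 e1 as little → 0xe1680000
  top 8b → 0xe1 → ld [RR]
  rd@[23:21]=0x3 ⇒ %r3
  rs@[20:18]=0x2 ⇒ %r2

ld %r3, %r2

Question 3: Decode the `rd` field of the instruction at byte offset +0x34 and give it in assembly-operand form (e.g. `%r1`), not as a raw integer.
%r5

[34] a8 be b0 c1 → 0xc1b0bea8
  opcode bits[31:24]=0xc1: addi/RI
  rd@[23:21]=0x5 ⇒ %r5
  imm@[20:0]=0x10bea8 ⇒ 1097384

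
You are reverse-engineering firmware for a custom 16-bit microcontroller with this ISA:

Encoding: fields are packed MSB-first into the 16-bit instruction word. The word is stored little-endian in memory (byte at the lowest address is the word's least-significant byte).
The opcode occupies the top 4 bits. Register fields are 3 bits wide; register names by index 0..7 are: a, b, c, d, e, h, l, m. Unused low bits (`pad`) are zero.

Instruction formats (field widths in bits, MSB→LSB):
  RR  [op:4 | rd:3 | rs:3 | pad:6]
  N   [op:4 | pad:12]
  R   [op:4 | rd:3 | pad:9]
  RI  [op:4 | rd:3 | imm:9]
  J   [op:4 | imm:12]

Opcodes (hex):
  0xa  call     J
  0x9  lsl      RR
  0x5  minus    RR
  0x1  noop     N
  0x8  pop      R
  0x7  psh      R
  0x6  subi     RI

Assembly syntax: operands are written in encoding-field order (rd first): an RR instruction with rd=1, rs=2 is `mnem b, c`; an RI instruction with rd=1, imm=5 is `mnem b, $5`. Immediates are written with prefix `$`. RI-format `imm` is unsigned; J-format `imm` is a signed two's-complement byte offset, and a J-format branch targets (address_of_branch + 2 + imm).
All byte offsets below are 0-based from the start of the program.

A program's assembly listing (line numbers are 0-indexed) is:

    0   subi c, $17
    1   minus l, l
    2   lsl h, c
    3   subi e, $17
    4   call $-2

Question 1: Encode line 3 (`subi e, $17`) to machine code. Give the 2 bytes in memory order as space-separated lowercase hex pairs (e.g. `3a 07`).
11 68

3. subi fields op=0x6:4|rd=4:3|imm=17:9 → word 6811h → 11 68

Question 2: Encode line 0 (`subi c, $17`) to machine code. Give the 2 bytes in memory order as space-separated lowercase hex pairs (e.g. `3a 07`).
11 64

0. subi fields op=0x6:4|rd=2:3|imm=17:9 → word 6411h → 11 64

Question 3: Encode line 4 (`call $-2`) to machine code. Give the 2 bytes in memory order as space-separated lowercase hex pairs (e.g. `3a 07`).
4. call fields op=0xa:4|imm=-2:12 → word affeh → fe af

fe af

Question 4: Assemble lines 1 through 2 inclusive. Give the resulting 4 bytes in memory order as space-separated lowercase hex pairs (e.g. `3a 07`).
L1: minus op=0x5:4|rd=6:3|rs=6:3|pad=0:6 ⇒ 0x5d80 ⇒ little 80 5d
L2: lsl op=0x9:4|rd=5:3|rs=2:3|pad=0:6 ⇒ 0x9a80 ⇒ little 80 9a

80 5d 80 9a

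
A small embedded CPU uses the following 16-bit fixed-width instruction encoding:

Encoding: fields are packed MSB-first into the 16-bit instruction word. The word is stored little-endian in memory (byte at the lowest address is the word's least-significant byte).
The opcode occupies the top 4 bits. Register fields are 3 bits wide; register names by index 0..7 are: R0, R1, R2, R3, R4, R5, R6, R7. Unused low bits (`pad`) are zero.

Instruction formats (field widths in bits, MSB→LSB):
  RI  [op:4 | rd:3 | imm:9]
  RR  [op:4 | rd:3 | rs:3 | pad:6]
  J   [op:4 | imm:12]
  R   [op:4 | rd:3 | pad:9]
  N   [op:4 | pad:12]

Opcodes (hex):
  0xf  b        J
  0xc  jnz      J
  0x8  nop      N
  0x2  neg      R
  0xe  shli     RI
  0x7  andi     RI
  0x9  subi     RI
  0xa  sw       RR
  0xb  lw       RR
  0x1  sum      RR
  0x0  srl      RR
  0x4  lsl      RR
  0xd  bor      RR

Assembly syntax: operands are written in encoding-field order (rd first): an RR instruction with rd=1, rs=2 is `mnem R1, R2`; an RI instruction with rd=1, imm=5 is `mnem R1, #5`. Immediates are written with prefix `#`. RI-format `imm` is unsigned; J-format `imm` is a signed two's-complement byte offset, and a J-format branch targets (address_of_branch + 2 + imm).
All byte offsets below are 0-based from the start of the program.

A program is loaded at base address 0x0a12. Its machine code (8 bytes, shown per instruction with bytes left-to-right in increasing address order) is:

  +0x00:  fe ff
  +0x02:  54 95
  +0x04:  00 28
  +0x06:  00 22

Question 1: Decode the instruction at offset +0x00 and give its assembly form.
@+00  little-endian(fe ff) = 0xfffe
  op=0xfffe>>12=0xf ⇒ b (J)
  imm: (w>>0)&0xfff=0xffe (s12→-2) → #-2

b #-2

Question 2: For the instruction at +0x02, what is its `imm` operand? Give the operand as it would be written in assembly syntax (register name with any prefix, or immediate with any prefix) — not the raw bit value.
[02] 54 95 → 0x9554
  op=0x9554>>12=0x9 ⇒ subi (RI)
  [11:9] rd=2 = R2
  [8:0] imm=340 = #340

#340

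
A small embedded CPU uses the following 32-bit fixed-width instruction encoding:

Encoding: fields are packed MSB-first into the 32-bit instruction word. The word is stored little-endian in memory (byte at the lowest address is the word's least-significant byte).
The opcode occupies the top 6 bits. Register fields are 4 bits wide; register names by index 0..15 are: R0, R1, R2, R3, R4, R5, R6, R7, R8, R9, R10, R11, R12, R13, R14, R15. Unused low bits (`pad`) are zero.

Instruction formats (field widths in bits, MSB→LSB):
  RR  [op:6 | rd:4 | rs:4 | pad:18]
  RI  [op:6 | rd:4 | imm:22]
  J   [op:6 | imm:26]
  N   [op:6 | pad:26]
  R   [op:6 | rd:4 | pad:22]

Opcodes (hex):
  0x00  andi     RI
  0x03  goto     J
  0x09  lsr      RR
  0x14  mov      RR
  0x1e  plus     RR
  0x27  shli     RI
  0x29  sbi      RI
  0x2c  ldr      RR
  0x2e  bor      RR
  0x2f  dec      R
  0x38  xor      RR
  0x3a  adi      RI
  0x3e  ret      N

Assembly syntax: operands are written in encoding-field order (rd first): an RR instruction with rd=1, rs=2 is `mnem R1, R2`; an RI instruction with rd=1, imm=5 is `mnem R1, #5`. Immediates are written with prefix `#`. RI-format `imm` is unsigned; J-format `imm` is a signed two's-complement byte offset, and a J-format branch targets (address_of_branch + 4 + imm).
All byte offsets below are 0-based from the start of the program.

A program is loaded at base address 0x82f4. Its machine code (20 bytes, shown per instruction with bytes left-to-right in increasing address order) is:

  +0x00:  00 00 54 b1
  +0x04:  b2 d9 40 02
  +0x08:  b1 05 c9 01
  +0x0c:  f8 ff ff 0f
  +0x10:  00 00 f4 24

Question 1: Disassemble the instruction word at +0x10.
lsr R3, R13

+0x10: 00 00 f4 24 ⇒ word 0x24f40000 (little)
  op=0x24f40000>>26=0x9 ⇒ lsr (RR)
  rd@[25:22]=0x3 ⇒ R3
  rs@[21:18]=0xd ⇒ R13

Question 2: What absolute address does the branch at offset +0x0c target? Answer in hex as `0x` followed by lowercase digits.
0x82fc

[0c] f8 ff ff 0f → 0x0ffffff8
  top 6b → 0x3 → goto [J]
  imm: (w>>0)&0x3ffffff=0x3fffff8 (s26→-8) → #-8
  target = base 0x82f4 + off 0x0c + 4 + imm -8 = 0x82fc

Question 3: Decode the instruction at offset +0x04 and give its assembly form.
[04] b2 d9 40 02 → 0x0240d9b2
  top 6b → 0x0 → andi [RI]
  rd@[25:22]=0x9 ⇒ R9
  imm@[21:0]=0xd9b2 ⇒ #55730

andi R9, #55730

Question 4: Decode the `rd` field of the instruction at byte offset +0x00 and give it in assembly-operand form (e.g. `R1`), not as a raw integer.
R5

@+00  little-endian(00 00 54 b1) = 0xb1540000
  opcode bits[31:26]=0x2c: ldr/RR
  rd@[25:22]=0x5 ⇒ R5
  rs@[21:18]=0x5 ⇒ R5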